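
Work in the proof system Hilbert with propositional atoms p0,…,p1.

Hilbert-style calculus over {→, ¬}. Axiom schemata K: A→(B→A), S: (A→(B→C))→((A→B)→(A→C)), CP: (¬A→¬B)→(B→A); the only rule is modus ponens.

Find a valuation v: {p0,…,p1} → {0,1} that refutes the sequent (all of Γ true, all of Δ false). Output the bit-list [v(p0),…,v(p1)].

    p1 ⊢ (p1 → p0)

Search for a countermodel by truth-table:
  v=00: Γ:[p1=F] Δ:[(p1 → p0)=T] refutes=False
  v=01: Γ:[p1=T] Δ:[(p1 → p0)=F] refutes=True  ← countermodel

Result: [0, 1]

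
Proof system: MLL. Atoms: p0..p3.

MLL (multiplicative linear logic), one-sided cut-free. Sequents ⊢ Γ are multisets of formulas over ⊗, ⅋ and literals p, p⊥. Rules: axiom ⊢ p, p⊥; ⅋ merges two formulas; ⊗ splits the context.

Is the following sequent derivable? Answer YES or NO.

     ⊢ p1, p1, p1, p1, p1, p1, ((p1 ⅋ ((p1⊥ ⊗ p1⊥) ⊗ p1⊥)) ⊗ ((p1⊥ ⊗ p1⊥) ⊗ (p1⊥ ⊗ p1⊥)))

Derivation (root first):
[⊗]  ⊢ p1, p1, p1, p1, p1, p1, ((p1 ⅋ ((p1⊥ ⊗ p1⊥) ⊗ p1⊥)) ⊗ ((p1⊥ ⊗ p1⊥) ⊗ (p1⊥ ⊗ p1⊥)))
  [⅋]  ⊢ p1, p1, (p1 ⅋ ((p1⊥ ⊗ p1⊥) ⊗ p1⊥))
    [⊗]  ⊢ p1, p1, p1, ((p1⊥ ⊗ p1⊥) ⊗ p1⊥)
      [⊗]  ⊢ p1, p1, (p1⊥ ⊗ p1⊥)
        [Ax]  ⊢ p1, p1⊥
        [Ax]  ⊢ p1, p1⊥
      [Ax]  ⊢ p1, p1⊥
  [⊗]  ⊢ p1, p1, p1, p1, ((p1⊥ ⊗ p1⊥) ⊗ (p1⊥ ⊗ p1⊥))
    [⊗]  ⊢ p1, p1, (p1⊥ ⊗ p1⊥)
      [Ax]  ⊢ p1, p1⊥
      [Ax]  ⊢ p1, p1⊥
    [⊗]  ⊢ p1, p1, (p1⊥ ⊗ p1⊥)
      [Ax]  ⊢ p1, p1⊥
      [Ax]  ⊢ p1, p1⊥

Result: YES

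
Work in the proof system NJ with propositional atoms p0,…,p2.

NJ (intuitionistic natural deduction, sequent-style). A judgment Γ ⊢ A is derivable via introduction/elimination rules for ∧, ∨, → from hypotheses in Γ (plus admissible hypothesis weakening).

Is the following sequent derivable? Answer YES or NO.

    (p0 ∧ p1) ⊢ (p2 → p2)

Derivation trace:
[→I] (p0 ∧ p1) ⊢ (p2 → p2)
  [Wk] p2, (p0 ∧ p1) ⊢ p2
    [Ax] p2 ⊢ p2

Result: YES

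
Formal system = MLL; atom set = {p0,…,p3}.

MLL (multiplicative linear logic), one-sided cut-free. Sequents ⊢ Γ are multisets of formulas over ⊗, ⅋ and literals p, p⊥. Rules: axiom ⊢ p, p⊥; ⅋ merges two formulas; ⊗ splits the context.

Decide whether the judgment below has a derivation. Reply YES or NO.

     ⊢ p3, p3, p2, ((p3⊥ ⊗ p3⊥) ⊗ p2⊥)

Derivation (root first):
[⊗]  ⊢ p3, p3, p2, ((p3⊥ ⊗ p3⊥) ⊗ p2⊥)
  [⊗]  ⊢ p3, p3, (p3⊥ ⊗ p3⊥)
    [Ax]  ⊢ p3, p3⊥
    [Ax]  ⊢ p3, p3⊥
  [Ax]  ⊢ p2, p2⊥

Result: YES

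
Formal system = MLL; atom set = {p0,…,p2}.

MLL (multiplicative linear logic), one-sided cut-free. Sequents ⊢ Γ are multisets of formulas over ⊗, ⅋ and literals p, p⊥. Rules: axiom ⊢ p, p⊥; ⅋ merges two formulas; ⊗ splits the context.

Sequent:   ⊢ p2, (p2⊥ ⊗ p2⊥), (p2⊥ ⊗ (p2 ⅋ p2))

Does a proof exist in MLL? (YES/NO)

Proof tree:
[⊗]  ⊢ p2, (p2⊥ ⊗ p2⊥), (p2⊥ ⊗ (p2 ⅋ p2))
  [Ax]  ⊢ p2, p2⊥
  [⅋]  ⊢ (p2⊥ ⊗ p2⊥), (p2 ⅋ p2)
    [⊗]  ⊢ p2, p2, (p2⊥ ⊗ p2⊥)
      [Ax]  ⊢ p2, p2⊥
      [Ax]  ⊢ p2, p2⊥

Result: YES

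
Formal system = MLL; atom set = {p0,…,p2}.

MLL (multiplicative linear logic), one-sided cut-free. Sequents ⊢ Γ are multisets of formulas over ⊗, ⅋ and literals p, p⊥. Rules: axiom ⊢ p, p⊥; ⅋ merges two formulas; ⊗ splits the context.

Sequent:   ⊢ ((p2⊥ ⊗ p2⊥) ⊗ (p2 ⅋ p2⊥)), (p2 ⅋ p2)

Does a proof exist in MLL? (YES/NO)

Derivation (root first):
[⅋]  ⊢ ((p2⊥ ⊗ p2⊥) ⊗ (p2 ⅋ p2⊥)), (p2 ⅋ p2)
  [⊗]  ⊢ p2, p2, ((p2⊥ ⊗ p2⊥) ⊗ (p2 ⅋ p2⊥))
    [⊗]  ⊢ p2, p2, (p2⊥ ⊗ p2⊥)
      [Ax]  ⊢ p2, p2⊥
      [Ax]  ⊢ p2, p2⊥
    [⅋]  ⊢ (p2 ⅋ p2⊥)
      [Ax]  ⊢ p2, p2⊥

Result: YES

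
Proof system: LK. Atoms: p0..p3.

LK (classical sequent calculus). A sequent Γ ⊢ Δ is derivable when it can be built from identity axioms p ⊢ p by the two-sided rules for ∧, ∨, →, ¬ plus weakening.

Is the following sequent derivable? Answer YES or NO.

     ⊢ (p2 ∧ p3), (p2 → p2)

Proof tree:
[→R]  ⊢ (p2 ∧ p3), (p2 → p2)
  [∧R] p2 ⊢ p2, (p2 ∧ p3)
    [Ax] p2 ⊢ p2
    [WR] p2 ⊢ p2, p3
      [Ax] p2 ⊢ p2

Result: YES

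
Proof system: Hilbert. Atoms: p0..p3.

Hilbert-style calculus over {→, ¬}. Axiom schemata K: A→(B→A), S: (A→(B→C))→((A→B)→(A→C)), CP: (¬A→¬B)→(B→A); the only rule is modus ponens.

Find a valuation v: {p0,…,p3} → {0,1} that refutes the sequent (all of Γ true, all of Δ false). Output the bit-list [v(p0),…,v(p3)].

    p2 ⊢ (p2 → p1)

Enumerate valuations to refute Γ ⊢ Δ:
  v=0000: Γ:[p2=F] Δ:[(p2 → p1)=T] refutes=False
  v=0001: Γ:[p2=F] Δ:[(p2 → p1)=T] refutes=False
  v=0010: Γ:[p2=T] Δ:[(p2 → p1)=F] refutes=True  ← countermodel

Result: [0, 0, 1, 0]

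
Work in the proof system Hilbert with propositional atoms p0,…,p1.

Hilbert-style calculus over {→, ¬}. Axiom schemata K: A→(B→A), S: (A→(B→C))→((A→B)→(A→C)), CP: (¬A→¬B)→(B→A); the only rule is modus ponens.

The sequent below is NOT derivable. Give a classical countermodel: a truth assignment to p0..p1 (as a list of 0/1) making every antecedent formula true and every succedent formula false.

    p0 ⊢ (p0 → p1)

Search for a countermodel by truth-table:
  v=00: Γ:[p0=F] Δ:[(p0 → p1)=T] refutes=False
  v=01: Γ:[p0=F] Δ:[(p0 → p1)=T] refutes=False
  v=10: Γ:[p0=T] Δ:[(p0 → p1)=F] refutes=True  ← countermodel

Result: [1, 0]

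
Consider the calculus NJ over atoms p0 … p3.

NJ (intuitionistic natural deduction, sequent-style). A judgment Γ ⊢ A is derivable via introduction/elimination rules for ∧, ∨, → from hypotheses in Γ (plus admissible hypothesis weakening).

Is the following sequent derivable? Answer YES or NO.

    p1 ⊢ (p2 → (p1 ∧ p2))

Derivation trace:
[→I] p1 ⊢ (p2 → (p1 ∧ p2))
  [∧I] p1, p2 ⊢ (p1 ∧ p2)
    [Ax] p1 ⊢ p1
    [Ax] p2 ⊢ p2

Result: YES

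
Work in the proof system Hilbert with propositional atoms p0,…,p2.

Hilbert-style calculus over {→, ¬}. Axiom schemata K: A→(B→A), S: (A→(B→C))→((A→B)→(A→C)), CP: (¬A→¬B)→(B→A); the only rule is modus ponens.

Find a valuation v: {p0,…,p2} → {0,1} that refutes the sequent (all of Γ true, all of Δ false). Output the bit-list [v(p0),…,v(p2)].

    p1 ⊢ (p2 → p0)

Truth-table refutation:
  v=000: Γ:[p1=F] Δ:[(p2 → p0)=T] refutes=False
  v=001: Γ:[p1=F] Δ:[(p2 → p0)=F] refutes=False
  v=010: Γ:[p1=T] Δ:[(p2 → p0)=T] refutes=False
  v=011: Γ:[p1=T] Δ:[(p2 → p0)=F] refutes=True  ← countermodel

Result: [0, 1, 1]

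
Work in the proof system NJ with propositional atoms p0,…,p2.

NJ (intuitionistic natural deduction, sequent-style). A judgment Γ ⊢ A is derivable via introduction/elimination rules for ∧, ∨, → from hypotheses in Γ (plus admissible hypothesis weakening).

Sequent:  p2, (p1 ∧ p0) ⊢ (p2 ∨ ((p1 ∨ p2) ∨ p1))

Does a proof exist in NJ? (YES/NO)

Derivation trace:
[∨I₂] p2, (p1 ∧ p0) ⊢ (p2 ∨ ((p1 ∨ p2) ∨ p1))
  [∨I₁] p2, (p1 ∧ p0) ⊢ ((p1 ∨ p2) ∨ p1)
    [∨I₂] p2, (p1 ∧ p0) ⊢ (p1 ∨ p2)
      [Wk] p2, (p1 ∧ p0) ⊢ p2
        [Ax] p2 ⊢ p2

Result: YES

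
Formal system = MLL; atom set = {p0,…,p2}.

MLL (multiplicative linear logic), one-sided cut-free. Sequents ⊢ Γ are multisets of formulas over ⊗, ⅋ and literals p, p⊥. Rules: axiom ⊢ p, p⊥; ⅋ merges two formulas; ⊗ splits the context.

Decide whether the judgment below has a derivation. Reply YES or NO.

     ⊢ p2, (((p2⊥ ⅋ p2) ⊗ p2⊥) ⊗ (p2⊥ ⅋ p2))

Derivation (root first):
[⊗]  ⊢ p2, (((p2⊥ ⅋ p2) ⊗ p2⊥) ⊗ (p2⊥ ⅋ p2))
  [⊗]  ⊢ p2, ((p2⊥ ⅋ p2) ⊗ p2⊥)
    [⅋]  ⊢ (p2⊥ ⅋ p2)
      [Ax]  ⊢ p2, p2⊥
    [Ax]  ⊢ p2, p2⊥
  [⅋]  ⊢ (p2⊥ ⅋ p2)
    [Ax]  ⊢ p2, p2⊥

Result: YES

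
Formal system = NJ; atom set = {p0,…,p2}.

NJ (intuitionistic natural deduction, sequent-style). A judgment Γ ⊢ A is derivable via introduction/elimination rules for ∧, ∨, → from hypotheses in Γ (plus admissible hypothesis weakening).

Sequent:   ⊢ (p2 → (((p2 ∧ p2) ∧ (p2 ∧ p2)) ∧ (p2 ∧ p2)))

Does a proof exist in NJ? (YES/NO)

Proof tree:
[→I]  ⊢ (p2 → (((p2 ∧ p2) ∧ (p2 ∧ p2)) ∧ (p2 ∧ p2)))
  [∧I] p2 ⊢ (((p2 ∧ p2) ∧ (p2 ∧ p2)) ∧ (p2 ∧ p2))
    [∧I] p2 ⊢ ((p2 ∧ p2) ∧ (p2 ∧ p2))
      [∧I] p2 ⊢ (p2 ∧ p2)
        [Ax] p2 ⊢ p2
        [Ax] p2 ⊢ p2
      [∧I] p2 ⊢ (p2 ∧ p2)
        [Ax] p2 ⊢ p2
        [Ax] p2 ⊢ p2
    [∧I] p2 ⊢ (p2 ∧ p2)
      [Ax] p2 ⊢ p2
      [Ax] p2 ⊢ p2

Result: YES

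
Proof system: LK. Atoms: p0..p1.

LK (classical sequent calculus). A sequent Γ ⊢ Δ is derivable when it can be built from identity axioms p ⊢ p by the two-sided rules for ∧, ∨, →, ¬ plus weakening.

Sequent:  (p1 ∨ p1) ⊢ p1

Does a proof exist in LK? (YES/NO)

Proof tree:
[∨L] (p1 ∨ p1) ⊢ p1
  [WR] p1 ⊢ p1, p1
    [Ax] p1 ⊢ p1
  [Ax] p1 ⊢ p1

Result: YES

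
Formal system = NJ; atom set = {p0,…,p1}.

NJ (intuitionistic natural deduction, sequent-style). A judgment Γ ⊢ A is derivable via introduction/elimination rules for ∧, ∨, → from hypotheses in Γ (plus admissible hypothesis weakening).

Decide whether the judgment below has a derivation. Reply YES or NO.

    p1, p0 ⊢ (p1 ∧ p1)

Derivation trace:
[∧I] p1, p0 ⊢ (p1 ∧ p1)
  [Wk] p1, p0 ⊢ p1
    [Ax] p1 ⊢ p1
  [Wk] p1, p0 ⊢ p1
    [Ax] p1 ⊢ p1

Result: YES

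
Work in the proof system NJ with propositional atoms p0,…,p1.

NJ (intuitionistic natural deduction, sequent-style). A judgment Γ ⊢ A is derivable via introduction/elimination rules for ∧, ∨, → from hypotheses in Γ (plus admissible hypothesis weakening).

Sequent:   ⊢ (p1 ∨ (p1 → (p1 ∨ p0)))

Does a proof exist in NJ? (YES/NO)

Derivation trace:
[∨I₂]  ⊢ (p1 ∨ (p1 → (p1 ∨ p0)))
  [→I]  ⊢ (p1 → (p1 ∨ p0))
    [∨I₁] p1 ⊢ (p1 ∨ p0)
      [Ax] p1 ⊢ p1

Result: YES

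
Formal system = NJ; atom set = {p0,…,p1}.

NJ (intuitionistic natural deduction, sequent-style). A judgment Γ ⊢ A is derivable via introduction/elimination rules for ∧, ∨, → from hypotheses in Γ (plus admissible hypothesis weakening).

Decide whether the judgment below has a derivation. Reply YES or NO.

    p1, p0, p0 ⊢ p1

Derivation trace:
[Wk] p1, p0, p0 ⊢ p1
  [Wk] p1, p0 ⊢ p1
    [Ax] p1 ⊢ p1

Result: YES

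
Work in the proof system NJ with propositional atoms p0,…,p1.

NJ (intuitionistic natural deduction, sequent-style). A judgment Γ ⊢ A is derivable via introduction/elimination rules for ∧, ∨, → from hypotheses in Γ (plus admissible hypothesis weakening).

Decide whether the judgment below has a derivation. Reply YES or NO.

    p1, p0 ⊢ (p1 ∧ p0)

Proof tree:
[∧I] p1, p0 ⊢ (p1 ∧ p0)
  [Ax] p1 ⊢ p1
  [Wk] p0, p0 ⊢ p0
    [Ax] p0 ⊢ p0

Result: YES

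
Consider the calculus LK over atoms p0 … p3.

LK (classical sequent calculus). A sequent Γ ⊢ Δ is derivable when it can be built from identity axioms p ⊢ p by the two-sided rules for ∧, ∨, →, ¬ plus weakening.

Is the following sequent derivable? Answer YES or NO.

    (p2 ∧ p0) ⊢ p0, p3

Derivation (root first):
[WR] (p2 ∧ p0) ⊢ p0, p3
  [∧L] (p2 ∧ p0) ⊢ p0
    [WL] p0, p2 ⊢ p0
      [Ax] p0 ⊢ p0

Result: YES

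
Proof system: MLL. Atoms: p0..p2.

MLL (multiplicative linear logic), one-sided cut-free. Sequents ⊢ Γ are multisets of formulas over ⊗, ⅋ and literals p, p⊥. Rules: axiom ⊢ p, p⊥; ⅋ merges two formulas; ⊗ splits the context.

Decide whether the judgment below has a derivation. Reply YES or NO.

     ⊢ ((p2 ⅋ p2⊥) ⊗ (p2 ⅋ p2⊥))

Derivation (root first):
[⊗]  ⊢ ((p2 ⅋ p2⊥) ⊗ (p2 ⅋ p2⊥))
  [⅋]  ⊢ (p2 ⅋ p2⊥)
    [Ax]  ⊢ p2, p2⊥
  [⅋]  ⊢ (p2 ⅋ p2⊥)
    [Ax]  ⊢ p2, p2⊥

Result: YES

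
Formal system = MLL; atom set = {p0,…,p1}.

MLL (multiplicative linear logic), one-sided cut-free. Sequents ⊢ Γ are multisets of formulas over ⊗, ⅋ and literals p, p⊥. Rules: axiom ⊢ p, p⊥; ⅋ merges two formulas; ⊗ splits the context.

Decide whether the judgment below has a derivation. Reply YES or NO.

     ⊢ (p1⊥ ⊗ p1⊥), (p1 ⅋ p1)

Proof tree:
[⅋]  ⊢ (p1⊥ ⊗ p1⊥), (p1 ⅋ p1)
  [⊗]  ⊢ p1, p1, (p1⊥ ⊗ p1⊥)
    [Ax]  ⊢ p1, p1⊥
    [Ax]  ⊢ p1, p1⊥

Result: YES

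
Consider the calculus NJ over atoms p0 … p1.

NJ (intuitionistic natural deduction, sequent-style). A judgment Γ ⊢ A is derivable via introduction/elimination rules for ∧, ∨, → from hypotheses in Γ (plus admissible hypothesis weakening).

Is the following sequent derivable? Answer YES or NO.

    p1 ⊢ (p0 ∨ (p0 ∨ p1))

Derivation (root first):
[∨I₂] p1 ⊢ (p0 ∨ (p0 ∨ p1))
  [∨I₂] p1 ⊢ (p0 ∨ p1)
    [Ax] p1 ⊢ p1

Result: YES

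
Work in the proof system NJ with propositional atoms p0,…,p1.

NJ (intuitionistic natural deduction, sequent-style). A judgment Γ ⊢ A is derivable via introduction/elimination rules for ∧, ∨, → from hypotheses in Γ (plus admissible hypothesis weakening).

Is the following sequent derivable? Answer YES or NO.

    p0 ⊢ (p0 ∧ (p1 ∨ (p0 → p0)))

Proof tree:
[∧I] p0 ⊢ (p0 ∧ (p1 ∨ (p0 → p0)))
  [Ax] p0 ⊢ p0
  [∨I₂]  ⊢ (p1 ∨ (p0 → p0))
    [→I]  ⊢ (p0 → p0)
      [Ax] p0 ⊢ p0

Result: YES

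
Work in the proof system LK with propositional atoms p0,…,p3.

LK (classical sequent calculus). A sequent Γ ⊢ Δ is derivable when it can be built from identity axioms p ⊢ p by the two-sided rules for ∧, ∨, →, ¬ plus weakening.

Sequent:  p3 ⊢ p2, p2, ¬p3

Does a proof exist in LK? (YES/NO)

Enumerate valuations to refute Γ ⊢ Δ:
  v=0000: Γ:[p3=F] Δ:[p2=F, p2=F, ¬p3=T] refutes=False
  v=0001: Γ:[p3=T] Δ:[p2=F, p2=F, ¬p3=F] refutes=True  ← countermodel

Result: NO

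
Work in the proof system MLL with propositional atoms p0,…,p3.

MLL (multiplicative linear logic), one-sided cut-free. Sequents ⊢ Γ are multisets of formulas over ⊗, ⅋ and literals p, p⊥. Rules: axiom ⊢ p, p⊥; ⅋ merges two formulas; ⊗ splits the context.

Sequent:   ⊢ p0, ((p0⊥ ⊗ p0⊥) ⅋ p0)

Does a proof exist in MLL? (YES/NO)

Derivation (root first):
[⅋]  ⊢ p0, ((p0⊥ ⊗ p0⊥) ⅋ p0)
  [⊗]  ⊢ p0, p0, (p0⊥ ⊗ p0⊥)
    [Ax]  ⊢ p0, p0⊥
    [Ax]  ⊢ p0, p0⊥

Result: YES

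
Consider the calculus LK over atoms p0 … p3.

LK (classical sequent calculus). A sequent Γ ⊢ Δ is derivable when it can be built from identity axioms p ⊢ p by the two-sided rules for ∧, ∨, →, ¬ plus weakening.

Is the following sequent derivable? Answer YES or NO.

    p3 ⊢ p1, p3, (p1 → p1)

Proof tree:
[WL] p3 ⊢ p1, p3, (p1 → p1)
  [→R]  ⊢ p1, p3, (p1 → p1)
    [WR] p1 ⊢ p1, p3, p1
      [WR] p1 ⊢ p1, p3
        [Ax] p1 ⊢ p1

Result: YES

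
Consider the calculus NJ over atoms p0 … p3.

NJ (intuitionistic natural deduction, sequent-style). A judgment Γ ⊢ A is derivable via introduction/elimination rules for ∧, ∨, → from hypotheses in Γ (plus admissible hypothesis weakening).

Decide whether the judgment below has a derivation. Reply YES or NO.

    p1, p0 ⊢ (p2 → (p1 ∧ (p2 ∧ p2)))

Proof tree:
[→I] p1, p0 ⊢ (p2 → (p1 ∧ (p2 ∧ p2)))
  [∧I] p1, p2, p0 ⊢ (p1 ∧ (p2 ∧ p2))
    [Wk] p1, p0 ⊢ p1
      [Ax] p1 ⊢ p1
    [∧I] p2 ⊢ (p2 ∧ p2)
      [Ax] p2 ⊢ p2
      [Ax] p2 ⊢ p2

Result: YES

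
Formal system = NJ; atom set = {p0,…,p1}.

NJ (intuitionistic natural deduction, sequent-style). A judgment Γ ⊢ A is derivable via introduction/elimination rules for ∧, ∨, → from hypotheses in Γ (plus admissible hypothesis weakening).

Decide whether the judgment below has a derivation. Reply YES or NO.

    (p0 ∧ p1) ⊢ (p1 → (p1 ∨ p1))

Derivation trace:
[Wk] (p0 ∧ p1) ⊢ (p1 → (p1 ∨ p1))
  [→I]  ⊢ (p1 → (p1 ∨ p1))
    [∨I₂] p1 ⊢ (p1 ∨ p1)
      [Ax] p1 ⊢ p1

Result: YES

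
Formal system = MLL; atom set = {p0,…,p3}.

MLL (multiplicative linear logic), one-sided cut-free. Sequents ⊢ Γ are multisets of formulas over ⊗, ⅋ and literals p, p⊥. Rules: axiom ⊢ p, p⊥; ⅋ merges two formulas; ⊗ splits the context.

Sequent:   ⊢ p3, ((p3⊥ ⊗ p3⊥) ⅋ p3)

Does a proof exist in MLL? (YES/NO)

Derivation trace:
[⅋]  ⊢ p3, ((p3⊥ ⊗ p3⊥) ⅋ p3)
  [⊗]  ⊢ p3, p3, (p3⊥ ⊗ p3⊥)
    [Ax]  ⊢ p3, p3⊥
    [Ax]  ⊢ p3, p3⊥

Result: YES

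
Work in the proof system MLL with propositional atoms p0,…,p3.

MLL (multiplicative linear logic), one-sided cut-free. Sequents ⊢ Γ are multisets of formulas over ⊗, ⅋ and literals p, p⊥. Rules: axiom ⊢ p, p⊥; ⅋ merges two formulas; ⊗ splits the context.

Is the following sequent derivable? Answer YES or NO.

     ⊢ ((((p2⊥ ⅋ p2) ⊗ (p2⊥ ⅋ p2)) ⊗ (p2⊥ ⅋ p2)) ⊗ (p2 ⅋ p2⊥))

Derivation trace:
[⊗]  ⊢ ((((p2⊥ ⅋ p2) ⊗ (p2⊥ ⅋ p2)) ⊗ (p2⊥ ⅋ p2)) ⊗ (p2 ⅋ p2⊥))
  [⊗]  ⊢ (((p2⊥ ⅋ p2) ⊗ (p2⊥ ⅋ p2)) ⊗ (p2⊥ ⅋ p2))
    [⊗]  ⊢ ((p2⊥ ⅋ p2) ⊗ (p2⊥ ⅋ p2))
      [⅋]  ⊢ (p2⊥ ⅋ p2)
        [Ax]  ⊢ p2, p2⊥
      [⅋]  ⊢ (p2⊥ ⅋ p2)
        [Ax]  ⊢ p2, p2⊥
    [⅋]  ⊢ (p2⊥ ⅋ p2)
      [Ax]  ⊢ p2, p2⊥
  [⅋]  ⊢ (p2 ⅋ p2⊥)
    [Ax]  ⊢ p2, p2⊥

Result: YES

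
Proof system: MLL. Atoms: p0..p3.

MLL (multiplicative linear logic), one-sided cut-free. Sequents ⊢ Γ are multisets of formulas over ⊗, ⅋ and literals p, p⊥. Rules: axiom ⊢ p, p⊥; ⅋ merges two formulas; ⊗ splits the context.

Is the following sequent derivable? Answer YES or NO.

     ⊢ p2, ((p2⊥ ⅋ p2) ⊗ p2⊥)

Proof tree:
[⊗]  ⊢ p2, ((p2⊥ ⅋ p2) ⊗ p2⊥)
  [⅋]  ⊢ (p2⊥ ⅋ p2)
    [Ax]  ⊢ p2, p2⊥
  [Ax]  ⊢ p2, p2⊥

Result: YES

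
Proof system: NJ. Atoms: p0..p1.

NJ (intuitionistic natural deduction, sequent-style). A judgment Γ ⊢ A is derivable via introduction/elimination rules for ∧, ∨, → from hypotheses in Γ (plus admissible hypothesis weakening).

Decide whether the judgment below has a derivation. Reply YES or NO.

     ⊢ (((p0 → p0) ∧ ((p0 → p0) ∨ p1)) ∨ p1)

Derivation trace:
[∨I₁]  ⊢ (((p0 → p0) ∧ ((p0 → p0) ∨ p1)) ∨ p1)
  [∧I]  ⊢ ((p0 → p0) ∧ ((p0 → p0) ∨ p1))
    [→I]  ⊢ (p0 → p0)
      [Ax] p0 ⊢ p0
    [∨I₁]  ⊢ ((p0 → p0) ∨ p1)
      [→I]  ⊢ (p0 → p0)
        [Ax] p0 ⊢ p0

Result: YES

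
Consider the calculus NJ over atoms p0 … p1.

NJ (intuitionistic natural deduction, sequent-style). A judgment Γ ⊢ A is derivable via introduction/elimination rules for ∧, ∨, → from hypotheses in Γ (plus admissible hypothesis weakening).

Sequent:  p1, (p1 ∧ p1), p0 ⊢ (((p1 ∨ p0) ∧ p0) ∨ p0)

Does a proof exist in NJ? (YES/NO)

Derivation trace:
[∨I₁] p1, (p1 ∧ p1), p0 ⊢ (((p1 ∨ p0) ∧ p0) ∨ p0)
  [∧I] p1, (p1 ∧ p1), p0 ⊢ ((p1 ∨ p0) ∧ p0)
    [∨I₁] p1, (p1 ∧ p1) ⊢ (p1 ∨ p0)
      [Wk] p1, (p1 ∧ p1) ⊢ p1
        [Ax] p1 ⊢ p1
    [Ax] p0 ⊢ p0

Result: YES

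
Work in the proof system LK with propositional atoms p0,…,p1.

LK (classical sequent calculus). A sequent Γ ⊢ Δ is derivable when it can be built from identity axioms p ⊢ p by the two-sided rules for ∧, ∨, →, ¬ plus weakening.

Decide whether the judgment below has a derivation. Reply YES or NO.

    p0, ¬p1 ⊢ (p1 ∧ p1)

Enumerate valuations to refute Γ ⊢ Δ:
  v=00: Γ:[p0=F, ¬p1=T] Δ:[(p1 ∧ p1)=F] refutes=False
  v=01: Γ:[p0=F, ¬p1=F] Δ:[(p1 ∧ p1)=T] refutes=False
  v=10: Γ:[p0=T, ¬p1=T] Δ:[(p1 ∧ p1)=F] refutes=True  ← countermodel

Result: NO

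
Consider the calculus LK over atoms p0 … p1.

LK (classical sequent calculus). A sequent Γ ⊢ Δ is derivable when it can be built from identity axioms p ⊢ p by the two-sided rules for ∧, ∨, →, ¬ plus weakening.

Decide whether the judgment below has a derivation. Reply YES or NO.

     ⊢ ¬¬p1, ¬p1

Derivation (root first):
[¬R]  ⊢ ¬¬p1, ¬p1
  [¬R] p1 ⊢ ¬¬p1
    [¬L] p1, ¬p1 ⊢ 
      [Ax] p1 ⊢ p1

Result: YES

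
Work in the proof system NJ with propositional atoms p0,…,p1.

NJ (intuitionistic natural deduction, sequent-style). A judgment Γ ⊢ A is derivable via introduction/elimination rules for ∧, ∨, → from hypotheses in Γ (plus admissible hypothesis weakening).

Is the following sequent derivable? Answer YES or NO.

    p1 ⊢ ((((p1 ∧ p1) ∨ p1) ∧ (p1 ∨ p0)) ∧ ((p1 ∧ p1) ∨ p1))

Proof tree:
[∧I] p1 ⊢ ((((p1 ∧ p1) ∨ p1) ∧ (p1 ∨ p0)) ∧ ((p1 ∧ p1) ∨ p1))
  [∧I] p1 ⊢ (((p1 ∧ p1) ∨ p1) ∧ (p1 ∨ p0))
    [∨I₁] p1 ⊢ ((p1 ∧ p1) ∨ p1)
      [∧I] p1 ⊢ (p1 ∧ p1)
        [Ax] p1 ⊢ p1
        [Ax] p1 ⊢ p1
    [∨I₁] p1 ⊢ (p1 ∨ p0)
      [Ax] p1 ⊢ p1
  [∨I₁] p1 ⊢ ((p1 ∧ p1) ∨ p1)
    [∧I] p1 ⊢ (p1 ∧ p1)
      [Ax] p1 ⊢ p1
      [Ax] p1 ⊢ p1

Result: YES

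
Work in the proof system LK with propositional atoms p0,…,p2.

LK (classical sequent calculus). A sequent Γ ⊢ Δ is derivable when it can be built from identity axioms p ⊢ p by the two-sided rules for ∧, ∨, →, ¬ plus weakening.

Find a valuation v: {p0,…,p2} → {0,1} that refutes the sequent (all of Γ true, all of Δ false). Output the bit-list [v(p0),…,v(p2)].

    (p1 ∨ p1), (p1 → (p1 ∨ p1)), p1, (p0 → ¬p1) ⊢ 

Truth-table refutation:
  v=000: Γ:[(p1 ∨ p1)=F, (p1 → (p1 ∨ p1))=T, p1=F, (p0 → ¬p1)=T] Δ:[] refutes=False
  v=001: Γ:[(p1 ∨ p1)=F, (p1 → (p1 ∨ p1))=T, p1=F, (p0 → ¬p1)=T] Δ:[] refutes=False
  v=010: Γ:[(p1 ∨ p1)=T, (p1 → (p1 ∨ p1))=T, p1=T, (p0 → ¬p1)=T] Δ:[] refutes=True  ← countermodel

Result: [0, 1, 0]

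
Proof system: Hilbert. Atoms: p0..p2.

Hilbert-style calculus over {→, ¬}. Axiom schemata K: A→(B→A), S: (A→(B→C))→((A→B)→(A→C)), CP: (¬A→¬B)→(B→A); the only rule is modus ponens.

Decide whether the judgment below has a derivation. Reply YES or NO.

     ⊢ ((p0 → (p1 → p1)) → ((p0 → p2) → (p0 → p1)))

Truth-table refutation:
  v=000: Γ:[] Δ:[((p0 → (p1 → p1)) → ((p0 → p2) → (p0 → p1)))=T] refutes=False
  v=001: Γ:[] Δ:[((p0 → (p1 → p1)) → ((p0 → p2) → (p0 → p1)))=T] refutes=False
  v=010: Γ:[] Δ:[((p0 → (p1 → p1)) → ((p0 → p2) → (p0 → p1)))=T] refutes=False
  v=011: Γ:[] Δ:[((p0 → (p1 → p1)) → ((p0 → p2) → (p0 → p1)))=T] refutes=False
  v=100: Γ:[] Δ:[((p0 → (p1 → p1)) → ((p0 → p2) → (p0 → p1)))=T] refutes=False
  v=101: Γ:[] Δ:[((p0 → (p1 → p1)) → ((p0 → p2) → (p0 → p1)))=F] refutes=True  ← countermodel

Result: NO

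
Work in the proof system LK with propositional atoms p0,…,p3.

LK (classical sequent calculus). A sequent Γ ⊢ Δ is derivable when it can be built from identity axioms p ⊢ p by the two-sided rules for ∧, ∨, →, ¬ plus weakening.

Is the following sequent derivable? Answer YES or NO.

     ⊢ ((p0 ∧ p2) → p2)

Derivation trace:
[→R]  ⊢ ((p0 ∧ p2) → p2)
  [∧L] (p0 ∧ p2) ⊢ p2
    [WL] p2, p0 ⊢ p2
      [Ax] p2 ⊢ p2

Result: YES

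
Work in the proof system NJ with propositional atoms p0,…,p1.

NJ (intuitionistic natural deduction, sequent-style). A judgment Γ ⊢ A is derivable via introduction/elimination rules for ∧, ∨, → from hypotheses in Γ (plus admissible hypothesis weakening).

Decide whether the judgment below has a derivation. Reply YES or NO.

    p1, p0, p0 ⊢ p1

Derivation (root first):
[Wk] p1, p0, p0 ⊢ p1
  [Wk] p1, p0 ⊢ p1
    [Ax] p1 ⊢ p1

Result: YES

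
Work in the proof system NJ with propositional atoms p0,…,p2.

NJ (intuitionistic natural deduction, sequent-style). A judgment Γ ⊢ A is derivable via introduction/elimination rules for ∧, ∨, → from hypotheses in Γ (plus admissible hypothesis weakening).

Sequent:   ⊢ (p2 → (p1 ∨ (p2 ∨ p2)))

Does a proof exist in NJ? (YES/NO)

Derivation (root first):
[→I]  ⊢ (p2 → (p1 ∨ (p2 ∨ p2)))
  [∨I₂] p2 ⊢ (p1 ∨ (p2 ∨ p2))
    [∨I₁] p2 ⊢ (p2 ∨ p2)
      [Ax] p2 ⊢ p2

Result: YES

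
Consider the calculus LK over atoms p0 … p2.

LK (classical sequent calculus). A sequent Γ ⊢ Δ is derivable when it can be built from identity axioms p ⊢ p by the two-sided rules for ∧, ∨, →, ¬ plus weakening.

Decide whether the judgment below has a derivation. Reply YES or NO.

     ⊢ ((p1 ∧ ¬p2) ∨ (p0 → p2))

Enumerate valuations to refute Γ ⊢ Δ:
  v=000: Γ:[] Δ:[((p1 ∧ ¬p2) ∨ (p0 → p2))=T] refutes=False
  v=001: Γ:[] Δ:[((p1 ∧ ¬p2) ∨ (p0 → p2))=T] refutes=False
  v=010: Γ:[] Δ:[((p1 ∧ ¬p2) ∨ (p0 → p2))=T] refutes=False
  v=011: Γ:[] Δ:[((p1 ∧ ¬p2) ∨ (p0 → p2))=T] refutes=False
  v=100: Γ:[] Δ:[((p1 ∧ ¬p2) ∨ (p0 → p2))=F] refutes=True  ← countermodel

Result: NO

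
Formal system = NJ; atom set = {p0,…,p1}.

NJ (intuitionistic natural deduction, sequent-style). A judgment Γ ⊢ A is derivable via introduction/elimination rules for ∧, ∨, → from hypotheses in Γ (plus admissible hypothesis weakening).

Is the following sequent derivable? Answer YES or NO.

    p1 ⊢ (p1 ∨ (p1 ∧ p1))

Proof tree:
[∨I₂] p1 ⊢ (p1 ∨ (p1 ∧ p1))
  [∧I] p1 ⊢ (p1 ∧ p1)
    [Ax] p1 ⊢ p1
    [Ax] p1 ⊢ p1

Result: YES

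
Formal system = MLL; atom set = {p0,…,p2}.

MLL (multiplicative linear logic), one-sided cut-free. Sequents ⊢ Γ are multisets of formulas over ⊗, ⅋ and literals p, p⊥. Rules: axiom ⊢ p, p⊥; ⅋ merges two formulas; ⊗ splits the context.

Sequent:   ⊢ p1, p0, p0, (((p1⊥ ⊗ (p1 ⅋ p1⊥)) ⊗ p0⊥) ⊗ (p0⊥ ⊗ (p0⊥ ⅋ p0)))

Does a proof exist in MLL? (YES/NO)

Derivation (root first):
[⊗]  ⊢ p1, p0, p0, (((p1⊥ ⊗ (p1 ⅋ p1⊥)) ⊗ p0⊥) ⊗ (p0⊥ ⊗ (p0⊥ ⅋ p0)))
  [⊗]  ⊢ p1, p0, ((p1⊥ ⊗ (p1 ⅋ p1⊥)) ⊗ p0⊥)
    [⊗]  ⊢ p1, (p1⊥ ⊗ (p1 ⅋ p1⊥))
      [Ax]  ⊢ p1, p1⊥
      [⅋]  ⊢ (p1 ⅋ p1⊥)
        [Ax]  ⊢ p1, p1⊥
    [Ax]  ⊢ p0, p0⊥
  [⊗]  ⊢ p0, (p0⊥ ⊗ (p0⊥ ⅋ p0))
    [Ax]  ⊢ p0, p0⊥
    [⅋]  ⊢ (p0⊥ ⅋ p0)
      [Ax]  ⊢ p0, p0⊥

Result: YES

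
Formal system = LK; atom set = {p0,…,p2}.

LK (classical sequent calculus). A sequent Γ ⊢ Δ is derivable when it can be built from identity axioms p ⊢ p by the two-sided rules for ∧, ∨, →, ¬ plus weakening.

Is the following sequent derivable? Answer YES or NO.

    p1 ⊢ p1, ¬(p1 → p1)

Derivation (root first):
[¬R] p1 ⊢ p1, ¬(p1 → p1)
  [→L] p1, (p1 → p1) ⊢ p1
    [Ax] p1 ⊢ p1
    [Ax] p1 ⊢ p1

Result: YES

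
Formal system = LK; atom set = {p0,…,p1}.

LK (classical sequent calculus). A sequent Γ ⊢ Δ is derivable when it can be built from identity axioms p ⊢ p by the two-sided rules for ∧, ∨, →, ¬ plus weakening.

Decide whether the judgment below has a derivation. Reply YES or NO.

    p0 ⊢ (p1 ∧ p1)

Search for a countermodel by truth-table:
  v=00: Γ:[p0=F] Δ:[(p1 ∧ p1)=F] refutes=False
  v=01: Γ:[p0=F] Δ:[(p1 ∧ p1)=T] refutes=False
  v=10: Γ:[p0=T] Δ:[(p1 ∧ p1)=F] refutes=True  ← countermodel

Result: NO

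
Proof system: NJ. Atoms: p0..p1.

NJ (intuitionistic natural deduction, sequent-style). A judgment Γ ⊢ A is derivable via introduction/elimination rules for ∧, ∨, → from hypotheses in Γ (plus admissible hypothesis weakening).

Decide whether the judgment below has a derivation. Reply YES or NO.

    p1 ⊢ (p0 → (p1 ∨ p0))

Derivation (root first):
[Wk] p1 ⊢ (p0 → (p1 ∨ p0))
  [→I]  ⊢ (p0 → (p1 ∨ p0))
    [∨I₂] p0 ⊢ (p1 ∨ p0)
      [Ax] p0 ⊢ p0

Result: YES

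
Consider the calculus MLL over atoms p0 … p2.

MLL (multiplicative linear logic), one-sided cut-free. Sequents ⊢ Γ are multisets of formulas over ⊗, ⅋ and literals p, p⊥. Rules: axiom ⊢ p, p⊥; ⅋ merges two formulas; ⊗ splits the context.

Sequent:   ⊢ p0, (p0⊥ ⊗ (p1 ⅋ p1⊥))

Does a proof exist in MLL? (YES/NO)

Derivation (root first):
[⊗]  ⊢ p0, (p0⊥ ⊗ (p1 ⅋ p1⊥))
  [Ax]  ⊢ p0, p0⊥
  [⅋]  ⊢ (p1 ⅋ p1⊥)
    [Ax]  ⊢ p1, p1⊥

Result: YES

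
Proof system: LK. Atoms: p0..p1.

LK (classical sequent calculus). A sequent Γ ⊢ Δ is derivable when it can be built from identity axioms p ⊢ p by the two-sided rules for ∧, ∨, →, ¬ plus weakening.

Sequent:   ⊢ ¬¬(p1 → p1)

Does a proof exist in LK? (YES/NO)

Derivation trace:
[¬R]  ⊢ ¬¬(p1 → p1)
  [¬L] ¬(p1 → p1) ⊢ 
    [→R]  ⊢ (p1 → p1)
      [Ax] p1 ⊢ p1

Result: YES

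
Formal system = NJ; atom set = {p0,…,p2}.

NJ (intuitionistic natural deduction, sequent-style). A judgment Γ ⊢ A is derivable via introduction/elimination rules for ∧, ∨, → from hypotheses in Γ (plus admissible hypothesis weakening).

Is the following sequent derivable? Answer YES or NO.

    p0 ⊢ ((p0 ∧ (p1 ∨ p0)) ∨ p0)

Derivation (root first):
[∨I₁] p0 ⊢ ((p0 ∧ (p1 ∨ p0)) ∨ p0)
  [∧I] p0 ⊢ (p0 ∧ (p1 ∨ p0))
    [Ax] p0 ⊢ p0
    [∨I₂] p0 ⊢ (p1 ∨ p0)
      [Ax] p0 ⊢ p0

Result: YES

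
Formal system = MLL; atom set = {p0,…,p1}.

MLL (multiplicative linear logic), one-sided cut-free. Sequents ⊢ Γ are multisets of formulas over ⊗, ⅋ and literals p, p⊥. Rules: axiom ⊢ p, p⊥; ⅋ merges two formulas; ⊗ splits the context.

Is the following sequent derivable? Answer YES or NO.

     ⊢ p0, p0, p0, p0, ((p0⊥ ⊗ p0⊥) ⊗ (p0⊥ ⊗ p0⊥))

Derivation trace:
[⊗]  ⊢ p0, p0, p0, p0, ((p0⊥ ⊗ p0⊥) ⊗ (p0⊥ ⊗ p0⊥))
  [⊗]  ⊢ p0, p0, (p0⊥ ⊗ p0⊥)
    [Ax]  ⊢ p0, p0⊥
    [Ax]  ⊢ p0, p0⊥
  [⊗]  ⊢ p0, p0, (p0⊥ ⊗ p0⊥)
    [Ax]  ⊢ p0, p0⊥
    [Ax]  ⊢ p0, p0⊥

Result: YES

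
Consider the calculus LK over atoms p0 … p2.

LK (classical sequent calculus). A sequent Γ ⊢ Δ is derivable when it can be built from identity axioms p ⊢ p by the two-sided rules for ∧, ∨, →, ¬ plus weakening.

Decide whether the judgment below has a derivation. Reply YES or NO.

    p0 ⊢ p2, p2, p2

Truth-table refutation:
  v=000: Γ:[p0=F] Δ:[p2=F, p2=F, p2=F] refutes=False
  v=001: Γ:[p0=F] Δ:[p2=T, p2=T, p2=T] refutes=False
  v=010: Γ:[p0=F] Δ:[p2=F, p2=F, p2=F] refutes=False
  v=011: Γ:[p0=F] Δ:[p2=T, p2=T, p2=T] refutes=False
  v=100: Γ:[p0=T] Δ:[p2=F, p2=F, p2=F] refutes=True  ← countermodel

Result: NO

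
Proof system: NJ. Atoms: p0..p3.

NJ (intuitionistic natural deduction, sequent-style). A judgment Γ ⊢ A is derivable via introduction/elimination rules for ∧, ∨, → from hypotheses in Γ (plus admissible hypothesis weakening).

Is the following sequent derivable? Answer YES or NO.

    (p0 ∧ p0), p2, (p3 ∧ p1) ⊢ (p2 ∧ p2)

Derivation (root first):
[∧I] (p0 ∧ p0), p2, (p3 ∧ p1) ⊢ (p2 ∧ p2)
  [Wk] p2, (p3 ∧ p1) ⊢ p2
    [Ax] p2 ⊢ p2
  [Wk] p2, (p0 ∧ p0) ⊢ p2
    [Ax] p2 ⊢ p2

Result: YES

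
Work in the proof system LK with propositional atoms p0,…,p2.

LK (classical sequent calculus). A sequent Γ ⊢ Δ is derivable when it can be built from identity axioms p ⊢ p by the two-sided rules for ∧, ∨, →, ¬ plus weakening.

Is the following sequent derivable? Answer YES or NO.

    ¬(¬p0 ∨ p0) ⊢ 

Derivation (root first):
[¬L] ¬(¬p0 ∨ p0) ⊢ 
  [∨R]  ⊢ (¬p0 ∨ p0)
    [¬R]  ⊢ p0, ¬p0
      [Ax] p0 ⊢ p0

Result: YES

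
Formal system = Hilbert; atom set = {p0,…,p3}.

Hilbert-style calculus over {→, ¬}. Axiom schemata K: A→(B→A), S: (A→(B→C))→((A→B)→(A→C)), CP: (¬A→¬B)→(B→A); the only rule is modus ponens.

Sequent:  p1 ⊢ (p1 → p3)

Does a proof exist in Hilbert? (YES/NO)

Search for a countermodel by truth-table:
  v=0000: Γ:[p1=F] Δ:[(p1 → p3)=T] refutes=False
  v=0001: Γ:[p1=F] Δ:[(p1 → p3)=T] refutes=False
  v=0010: Γ:[p1=F] Δ:[(p1 → p3)=T] refutes=False
  v=0011: Γ:[p1=F] Δ:[(p1 → p3)=T] refutes=False
  v=0100: Γ:[p1=T] Δ:[(p1 → p3)=F] refutes=True  ← countermodel

Result: NO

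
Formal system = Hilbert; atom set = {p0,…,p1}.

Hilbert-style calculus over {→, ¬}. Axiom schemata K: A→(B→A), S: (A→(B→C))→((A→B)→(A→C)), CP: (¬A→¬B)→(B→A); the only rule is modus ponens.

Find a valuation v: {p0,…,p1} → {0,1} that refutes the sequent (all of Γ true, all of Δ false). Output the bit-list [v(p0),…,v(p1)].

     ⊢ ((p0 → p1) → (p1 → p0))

Enumerate valuations to refute Γ ⊢ Δ:
  v=00: Γ:[] Δ:[((p0 → p1) → (p1 → p0))=T] refutes=False
  v=01: Γ:[] Δ:[((p0 → p1) → (p1 → p0))=F] refutes=True  ← countermodel

Result: [0, 1]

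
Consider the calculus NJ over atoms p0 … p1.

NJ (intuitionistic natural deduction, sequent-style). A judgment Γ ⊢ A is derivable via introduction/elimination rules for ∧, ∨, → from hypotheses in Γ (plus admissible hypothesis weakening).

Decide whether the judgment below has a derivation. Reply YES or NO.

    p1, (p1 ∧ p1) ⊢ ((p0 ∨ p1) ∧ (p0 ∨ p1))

Derivation trace:
[Wk] p1, (p1 ∧ p1) ⊢ ((p0 ∨ p1) ∧ (p0 ∨ p1))
  [∧I] p1 ⊢ ((p0 ∨ p1) ∧ (p0 ∨ p1))
    [∨I₂] p1 ⊢ (p0 ∨ p1)
      [Ax] p1 ⊢ p1
    [∨I₂] p1 ⊢ (p0 ∨ p1)
      [Ax] p1 ⊢ p1

Result: YES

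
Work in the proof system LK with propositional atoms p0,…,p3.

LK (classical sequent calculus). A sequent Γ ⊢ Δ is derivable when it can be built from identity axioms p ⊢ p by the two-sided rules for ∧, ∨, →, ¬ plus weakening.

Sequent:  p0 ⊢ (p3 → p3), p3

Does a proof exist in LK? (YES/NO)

Proof tree:
[WR] p0 ⊢ (p3 → p3), p3
  [→R] p0 ⊢ (p3 → p3)
    [WL] p3, p0 ⊢ p3
      [Ax] p3 ⊢ p3

Result: YES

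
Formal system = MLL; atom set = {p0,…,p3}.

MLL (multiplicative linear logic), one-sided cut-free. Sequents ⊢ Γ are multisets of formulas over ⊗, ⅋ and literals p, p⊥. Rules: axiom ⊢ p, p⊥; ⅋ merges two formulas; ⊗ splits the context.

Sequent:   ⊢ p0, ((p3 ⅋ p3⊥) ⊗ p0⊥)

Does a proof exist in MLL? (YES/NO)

Derivation trace:
[⊗]  ⊢ p0, ((p3 ⅋ p3⊥) ⊗ p0⊥)
  [⅋]  ⊢ (p3 ⅋ p3⊥)
    [Ax]  ⊢ p3, p3⊥
  [Ax]  ⊢ p0, p0⊥

Result: YES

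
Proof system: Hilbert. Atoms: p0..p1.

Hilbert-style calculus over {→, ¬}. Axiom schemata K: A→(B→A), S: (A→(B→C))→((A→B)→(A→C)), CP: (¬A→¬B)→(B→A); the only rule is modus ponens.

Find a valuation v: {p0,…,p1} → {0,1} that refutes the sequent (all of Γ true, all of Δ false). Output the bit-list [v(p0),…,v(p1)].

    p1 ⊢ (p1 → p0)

Search for a countermodel by truth-table:
  v=00: Γ:[p1=F] Δ:[(p1 → p0)=T] refutes=False
  v=01: Γ:[p1=T] Δ:[(p1 → p0)=F] refutes=True  ← countermodel

Result: [0, 1]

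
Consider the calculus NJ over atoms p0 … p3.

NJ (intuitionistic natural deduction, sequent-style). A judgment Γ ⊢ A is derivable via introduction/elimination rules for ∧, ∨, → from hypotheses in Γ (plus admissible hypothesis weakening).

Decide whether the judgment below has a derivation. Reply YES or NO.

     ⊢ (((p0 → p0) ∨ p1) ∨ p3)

Proof tree:
[∨I₁]  ⊢ (((p0 → p0) ∨ p1) ∨ p3)
  [∨I₁]  ⊢ ((p0 → p0) ∨ p1)
    [→I]  ⊢ (p0 → p0)
      [Ax] p0 ⊢ p0

Result: YES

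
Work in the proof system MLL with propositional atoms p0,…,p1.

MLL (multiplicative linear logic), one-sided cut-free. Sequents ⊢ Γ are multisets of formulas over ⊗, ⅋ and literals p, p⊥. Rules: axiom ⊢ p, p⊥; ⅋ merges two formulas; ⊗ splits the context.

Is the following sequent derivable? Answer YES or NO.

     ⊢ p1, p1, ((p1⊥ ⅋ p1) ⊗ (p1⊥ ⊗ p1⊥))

Proof tree:
[⊗]  ⊢ p1, p1, ((p1⊥ ⅋ p1) ⊗ (p1⊥ ⊗ p1⊥))
  [⅋]  ⊢ (p1⊥ ⅋ p1)
    [Ax]  ⊢ p1, p1⊥
  [⊗]  ⊢ p1, p1, (p1⊥ ⊗ p1⊥)
    [Ax]  ⊢ p1, p1⊥
    [Ax]  ⊢ p1, p1⊥

Result: YES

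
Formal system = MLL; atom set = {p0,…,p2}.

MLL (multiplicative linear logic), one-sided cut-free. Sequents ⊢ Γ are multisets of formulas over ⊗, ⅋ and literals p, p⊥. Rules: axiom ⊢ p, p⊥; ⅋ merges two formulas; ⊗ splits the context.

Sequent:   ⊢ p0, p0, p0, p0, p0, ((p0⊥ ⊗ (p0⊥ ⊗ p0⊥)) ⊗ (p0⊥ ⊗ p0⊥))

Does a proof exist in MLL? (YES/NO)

Derivation (root first):
[⊗]  ⊢ p0, p0, p0, p0, p0, ((p0⊥ ⊗ (p0⊥ ⊗ p0⊥)) ⊗ (p0⊥ ⊗ p0⊥))
  [⊗]  ⊢ p0, p0, p0, (p0⊥ ⊗ (p0⊥ ⊗ p0⊥))
    [Ax]  ⊢ p0, p0⊥
    [⊗]  ⊢ p0, p0, (p0⊥ ⊗ p0⊥)
      [Ax]  ⊢ p0, p0⊥
      [Ax]  ⊢ p0, p0⊥
  [⊗]  ⊢ p0, p0, (p0⊥ ⊗ p0⊥)
    [Ax]  ⊢ p0, p0⊥
    [Ax]  ⊢ p0, p0⊥

Result: YES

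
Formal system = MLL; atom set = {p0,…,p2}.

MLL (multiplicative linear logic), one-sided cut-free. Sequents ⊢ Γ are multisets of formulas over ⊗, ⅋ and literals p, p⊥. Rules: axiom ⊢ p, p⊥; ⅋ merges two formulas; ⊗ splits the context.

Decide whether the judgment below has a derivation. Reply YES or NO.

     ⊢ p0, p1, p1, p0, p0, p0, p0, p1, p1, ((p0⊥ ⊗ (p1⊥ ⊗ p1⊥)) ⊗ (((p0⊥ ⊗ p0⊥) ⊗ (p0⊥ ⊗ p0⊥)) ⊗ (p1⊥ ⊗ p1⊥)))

Derivation trace:
[⊗]  ⊢ p0, p1, p1, p0, p0, p0, p0, p1, p1, ((p0⊥ ⊗ (p1⊥ ⊗ p1⊥)) ⊗ (((p0⊥ ⊗ p0⊥) ⊗ (p0⊥ ⊗ p0⊥)) ⊗ (p1⊥ ⊗ p1⊥)))
  [⊗]  ⊢ p0, p1, p1, (p0⊥ ⊗ (p1⊥ ⊗ p1⊥))
    [Ax]  ⊢ p0, p0⊥
    [⊗]  ⊢ p1, p1, (p1⊥ ⊗ p1⊥)
      [Ax]  ⊢ p1, p1⊥
      [Ax]  ⊢ p1, p1⊥
  [⊗]  ⊢ p0, p0, p0, p0, p1, p1, (((p0⊥ ⊗ p0⊥) ⊗ (p0⊥ ⊗ p0⊥)) ⊗ (p1⊥ ⊗ p1⊥))
    [⊗]  ⊢ p0, p0, p0, p0, ((p0⊥ ⊗ p0⊥) ⊗ (p0⊥ ⊗ p0⊥))
      [⊗]  ⊢ p0, p0, (p0⊥ ⊗ p0⊥)
        [Ax]  ⊢ p0, p0⊥
        [Ax]  ⊢ p0, p0⊥
      [⊗]  ⊢ p0, p0, (p0⊥ ⊗ p0⊥)
        [Ax]  ⊢ p0, p0⊥
        [Ax]  ⊢ p0, p0⊥
    [⊗]  ⊢ p1, p1, (p1⊥ ⊗ p1⊥)
      [Ax]  ⊢ p1, p1⊥
      [Ax]  ⊢ p1, p1⊥

Result: YES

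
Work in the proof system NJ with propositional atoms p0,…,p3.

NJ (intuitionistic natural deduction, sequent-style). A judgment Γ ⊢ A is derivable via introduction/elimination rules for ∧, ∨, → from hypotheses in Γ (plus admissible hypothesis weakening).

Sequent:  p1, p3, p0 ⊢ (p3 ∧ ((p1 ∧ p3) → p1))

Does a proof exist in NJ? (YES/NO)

Derivation (root first):
[∧I] p1, p3, p0 ⊢ (p3 ∧ ((p1 ∧ p3) → p1))
  [Ax] p3 ⊢ p3
  [→I] p1, p0 ⊢ ((p1 ∧ p3) → p1)
    [Wk] p1, (p1 ∧ p3), p0 ⊢ p1
      [Wk] p1, (p1 ∧ p3) ⊢ p1
        [Ax] p1 ⊢ p1

Result: YES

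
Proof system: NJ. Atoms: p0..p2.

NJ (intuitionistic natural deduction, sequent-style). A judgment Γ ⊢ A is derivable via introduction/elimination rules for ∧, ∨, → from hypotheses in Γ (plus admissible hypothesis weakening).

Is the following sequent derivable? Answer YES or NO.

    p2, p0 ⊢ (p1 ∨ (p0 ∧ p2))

Proof tree:
[∨I₂] p2, p0 ⊢ (p1 ∨ (p0 ∧ p2))
  [∧I] p2, p0 ⊢ (p0 ∧ p2)
    [Ax] p0 ⊢ p0
    [Ax] p2 ⊢ p2

Result: YES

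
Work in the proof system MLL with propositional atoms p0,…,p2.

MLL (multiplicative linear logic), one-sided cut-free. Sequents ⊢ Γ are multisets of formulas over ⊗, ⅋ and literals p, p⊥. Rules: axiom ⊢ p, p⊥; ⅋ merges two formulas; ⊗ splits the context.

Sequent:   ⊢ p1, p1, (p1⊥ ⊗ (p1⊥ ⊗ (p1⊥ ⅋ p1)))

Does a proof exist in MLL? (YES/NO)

Derivation (root first):
[⊗]  ⊢ p1, p1, (p1⊥ ⊗ (p1⊥ ⊗ (p1⊥ ⅋ p1)))
  [Ax]  ⊢ p1, p1⊥
  [⊗]  ⊢ p1, (p1⊥ ⊗ (p1⊥ ⅋ p1))
    [Ax]  ⊢ p1, p1⊥
    [⅋]  ⊢ (p1⊥ ⅋ p1)
      [Ax]  ⊢ p1, p1⊥

Result: YES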